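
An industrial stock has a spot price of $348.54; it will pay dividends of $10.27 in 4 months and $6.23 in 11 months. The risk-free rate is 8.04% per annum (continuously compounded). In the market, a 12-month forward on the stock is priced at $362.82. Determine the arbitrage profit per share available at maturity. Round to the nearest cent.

PV(dividends) I = 10.27·e^(−0.0804·4/12) + 6.23·e^(−0.0804·11/12) = 15.7858
Fair forward F* = (S − I)·e^(rT) = (348.54 − 15.7858)·e^0.080400 = 332.7542 × 1.083720 = 360.6124
Market $362.82 > fair 360.6124: forward overpriced → cash-and-carry (borrow at r, buy the stock and collect the dividends, short the forward).
Profit at T = |F_mkt − F*| = |362.82 − 360.6124| = $2.21 per share

$2.21 per share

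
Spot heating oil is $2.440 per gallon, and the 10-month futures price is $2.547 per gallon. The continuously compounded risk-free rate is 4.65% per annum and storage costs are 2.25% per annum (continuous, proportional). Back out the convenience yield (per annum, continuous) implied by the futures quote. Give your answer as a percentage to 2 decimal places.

1.75%

F = S·e^((r+u−y)T) ⇒ (r+u−y) = ln(F/S)/T
ln(2.547/2.440) = 0.042918; /T ⇒ 0.051502
y = r + u − ln(F/S)/T = 0.0465 + 0.0225 − 0.051502 = 0.017498
y = 1.75%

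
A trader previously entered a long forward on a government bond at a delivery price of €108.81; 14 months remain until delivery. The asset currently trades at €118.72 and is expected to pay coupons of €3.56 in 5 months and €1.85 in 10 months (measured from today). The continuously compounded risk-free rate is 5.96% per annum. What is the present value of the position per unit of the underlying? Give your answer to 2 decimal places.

PV(remaining coupons) I = 3.56·e^(−0.0596·5/12) + 1.85·e^(−0.0596·10/12) = 5.2330
Current forward F = (S − I)·e^(rT) = (118.72 − 5.2330)·e^(0.0596·14/12) = 113.4870 × 1.072008 = 121.6590
Value (long) = (F − K)·e^(−rT) = (121.6590 − 108.81) × 0.932829 = 11.9859
Value = €11.99

€11.99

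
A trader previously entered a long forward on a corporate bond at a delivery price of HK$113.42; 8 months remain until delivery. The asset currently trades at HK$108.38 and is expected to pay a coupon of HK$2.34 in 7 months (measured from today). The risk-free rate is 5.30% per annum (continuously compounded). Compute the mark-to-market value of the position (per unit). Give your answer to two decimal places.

-HK$3.37

PV(remaining coupons) I = 2.34·e^(−0.0530·7/12) = 2.2688
Current forward F = (S − I)·e^(rT) = (108.38 − 2.2688)·e^(0.0530·8/12) = 106.1112 × 1.035965 = 109.9275
Value (long) = (F − K)·e^(−rT) = (109.9275 − 113.42) × 0.965284 = -3.3713
Value = -HK$3.37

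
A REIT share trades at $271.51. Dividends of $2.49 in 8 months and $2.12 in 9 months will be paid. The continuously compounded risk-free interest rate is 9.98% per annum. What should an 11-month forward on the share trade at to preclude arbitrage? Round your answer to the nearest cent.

$292.81

PV(dividends) I = 2.49·e^(−0.0998·8/12) + 2.12·e^(−0.0998·9/12)
I = 2.3297 + 1.9671 = 4.2968
F = (S − I)·e^(rT) = (271.51 − 4.2968) · e^(0.0998·11/12)
= 267.2132 · e^0.091483 = 267.2132 × 1.095798 = $292.81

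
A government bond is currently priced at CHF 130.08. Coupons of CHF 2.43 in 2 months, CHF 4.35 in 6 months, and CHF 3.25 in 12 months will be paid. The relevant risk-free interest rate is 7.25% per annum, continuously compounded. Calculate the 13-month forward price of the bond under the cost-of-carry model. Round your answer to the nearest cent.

CHF 130.30

PV(coupons) I = 2.43·e^(−0.0725·2/12) + 4.35·e^(−0.0725·6/12) + 3.25·e^(−0.0725·12/12)
I = 2.4008 + 4.1951 + 3.0227 = 9.6186
F = (S − I)·e^(rT) = (130.08 − 9.6186) · e^(0.0725·13/12)
= 120.4614 · e^0.078542 = 120.4614 × 1.081709 = CHF 130.30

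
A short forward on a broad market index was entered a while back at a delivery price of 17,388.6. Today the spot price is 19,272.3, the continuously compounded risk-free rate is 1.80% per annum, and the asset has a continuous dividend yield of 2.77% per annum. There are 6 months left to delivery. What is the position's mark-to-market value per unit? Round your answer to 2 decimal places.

Current fair forward for the remaining 6 months: F = S·e^((r − q)·T), (r − q) = 0.0180 − 0.0277 = -0.0097
F = 19272.3 · e^(-0.0097 × 6/12) = 19272.3 × 0.99516174 = 19179.0556
Value of long forward = (F − K)·e^(−rT) = (19179.0556 − 17388.6) · e^(−0.0180·6/12)
= 1790.4556 × 0.99104038 = 1774.41
Short position value = −(long value) = -1774.41

-1774.41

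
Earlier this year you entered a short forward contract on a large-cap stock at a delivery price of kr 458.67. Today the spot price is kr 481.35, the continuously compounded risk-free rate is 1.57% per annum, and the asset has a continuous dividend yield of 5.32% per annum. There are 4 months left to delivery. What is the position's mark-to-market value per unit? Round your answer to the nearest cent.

Current fair forward for the remaining 4 months: F = S·e^((r − q)·T), (r − q) = 0.0157 − 0.0532 = -0.0375
F = 481.35 · e^(-0.0375 × 4/12) = 481.35 × 0.987578 = 475.3707
Value of long forward = (F − K)·e^(−rT) = (475.3707 − 458.67) · e^(−0.0157·4/12)
= 16.7007 × 0.994780 = 16.61
Short position value = −(long value) = -kr 16.61

-kr 16.61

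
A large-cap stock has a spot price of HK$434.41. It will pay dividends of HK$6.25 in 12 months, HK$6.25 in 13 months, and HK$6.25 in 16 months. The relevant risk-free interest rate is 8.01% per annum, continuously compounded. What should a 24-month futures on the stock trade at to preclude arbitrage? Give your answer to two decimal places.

HK$489.80

PV(dividends) I = 6.25·e^(−0.0801·12/12) + 6.25·e^(−0.0801·13/12) + 6.25·e^(−0.0801·16/12)
I = 5.7689 + 5.7305 + 5.6169 = 17.1163
F = (S − I)·e^(rT) = (434.41 − 17.1163) · e^(0.0801·24/12)
= 417.2937 · e^0.160200 = 417.2937 × 1.173746 = HK$489.80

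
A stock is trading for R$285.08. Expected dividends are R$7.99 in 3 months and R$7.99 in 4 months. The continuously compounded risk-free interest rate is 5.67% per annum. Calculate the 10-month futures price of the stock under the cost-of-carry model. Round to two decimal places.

PV(dividends) I = 7.99·e^(−0.0567·3/12) + 7.99·e^(−0.0567·4/12)
I = 7.8775 + 7.8404 = 15.7179
F = (S − I)·e^(rT) = (285.08 − 15.7179) · e^(0.0567·10/12)
= 269.3621 · e^0.047250 = 269.3621 × 1.048384 = R$282.39

R$282.39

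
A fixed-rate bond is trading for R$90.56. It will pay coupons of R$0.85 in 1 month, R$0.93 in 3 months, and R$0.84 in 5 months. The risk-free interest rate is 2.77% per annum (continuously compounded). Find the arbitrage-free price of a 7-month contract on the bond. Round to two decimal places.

PV(coupons) I = 0.85·e^(−0.0277·1/12) + 0.93·e^(−0.0277·3/12) + 0.84·e^(−0.0277·5/12)
I = 0.8480 + 0.9236 + 0.8304 = 2.6020
F = (S − I)·e^(rT) = (90.56 − 2.6020) · e^(0.0277·7/12)
= 87.9580 · e^0.016158 = 87.9580 × 1.016289 = R$89.39

R$89.39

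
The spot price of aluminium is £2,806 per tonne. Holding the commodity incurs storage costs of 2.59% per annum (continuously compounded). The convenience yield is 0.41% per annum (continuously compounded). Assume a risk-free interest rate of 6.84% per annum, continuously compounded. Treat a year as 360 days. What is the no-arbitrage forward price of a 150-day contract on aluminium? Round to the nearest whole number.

£2,913 per tonne

Net carry = r + u − y = 0.0684 + 0.0259 − 0.0041 = 0.0902
F = S·e^((r+u−y)T) = 2806 · e^(0.0902 × 150/360) = 2806 · e^0.037583
= 2806 × 1.038298 = £2,913 per tonne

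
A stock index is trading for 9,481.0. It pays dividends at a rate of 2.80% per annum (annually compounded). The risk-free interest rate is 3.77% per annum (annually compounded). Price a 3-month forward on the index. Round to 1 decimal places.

9,503.3

F = S · (1+r)^T / (1+q)^T
= 9481.0 × 1.009295 / 1.006928 = 9481.0 × 1.002351
F = 9,503.3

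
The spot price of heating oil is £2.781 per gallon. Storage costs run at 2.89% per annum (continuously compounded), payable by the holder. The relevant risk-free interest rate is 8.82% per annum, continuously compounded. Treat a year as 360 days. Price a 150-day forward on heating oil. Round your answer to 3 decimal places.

Net carry = r + u − y = 0.0882 + 0.0289 − 0.0000 = 0.1171
F = S·e^((r+u−y)T) = 2.781 · e^(0.1171 × 150/360) = 2.781 · e^0.048792
= 2.781 × 1.050002 = £2.920 per gallon

£2.920 per gallon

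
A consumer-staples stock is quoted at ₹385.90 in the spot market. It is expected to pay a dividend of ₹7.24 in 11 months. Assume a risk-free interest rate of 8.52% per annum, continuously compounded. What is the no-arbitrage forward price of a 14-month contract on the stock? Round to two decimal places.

₹418.83

PV(dividends) I = 7.24·e^(−0.0852·11/12)
I = 6.6961
F = (S − I)·e^(rT) = (385.90 − 6.6961) · e^(0.0852·14/12)
= 379.2039 · e^0.099400 = 379.2039 × 1.104508 = ₹418.83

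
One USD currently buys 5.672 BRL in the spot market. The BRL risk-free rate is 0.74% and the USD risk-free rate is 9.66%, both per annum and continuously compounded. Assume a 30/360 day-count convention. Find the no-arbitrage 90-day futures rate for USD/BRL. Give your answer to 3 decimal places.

5.547

F = S·e^((r_BRL − r_USD)T) = 5.672 · e^((0.0074 − 0.0966) × 90/360)
= 5.672 · e^-0.022300 = 5.672 × 0.977947
F = 5.547 BRL per USD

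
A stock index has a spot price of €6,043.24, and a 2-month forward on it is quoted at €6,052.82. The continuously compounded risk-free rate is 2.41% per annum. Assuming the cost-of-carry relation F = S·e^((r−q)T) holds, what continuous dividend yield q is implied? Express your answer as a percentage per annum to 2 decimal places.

1.46%

From F = S·e^((r−q)T): (r − q) = ln(F/S)/T
ln(6052.82/6043.24) = ln(1.001585) = 0.001584
(r − q) = 0.001584 / (2/12) = 0.009504
q = r − ln(F/S)/T = 0.0241 − 0.009504 = 0.014596
q = 1.46%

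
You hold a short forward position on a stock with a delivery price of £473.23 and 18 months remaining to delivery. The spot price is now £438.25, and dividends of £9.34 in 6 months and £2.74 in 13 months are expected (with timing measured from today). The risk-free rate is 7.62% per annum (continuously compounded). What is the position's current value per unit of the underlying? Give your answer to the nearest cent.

PV(remaining dividends) I = 9.34·e^(−0.0762·6/12) + 2.74·e^(−0.0762·13/12) = 11.5137
Current forward F = (S − I)·e^(rT) = (438.25 − 11.5137)·e^(0.0762·18/12) = 426.7363 × 1.121088 = 478.4089
Value (long) = (F − K)·e^(−rT) = (478.4089 − 473.23) × 0.891990 = 4.6195
Short position value = −(long value) = -£4.62

-£4.62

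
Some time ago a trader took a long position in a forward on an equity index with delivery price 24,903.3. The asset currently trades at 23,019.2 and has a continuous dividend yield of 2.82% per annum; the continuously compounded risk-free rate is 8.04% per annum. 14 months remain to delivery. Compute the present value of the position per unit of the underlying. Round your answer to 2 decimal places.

-399.39

Current fair forward for the remaining 14 months: F = S·e^((r − q)·T), (r − q) = 0.0804 − 0.0282 = 0.0522
F = 23019.2 · e^(0.0522 × 14/12) = 23019.2 × 1.06279263 = 24464.6361
Value of long forward = (F − K)·e^(−rT) = (24464.6361 − 24903.3) · e^(−0.0804·14/12)
= -438.6639 × 0.91046484 = -399.39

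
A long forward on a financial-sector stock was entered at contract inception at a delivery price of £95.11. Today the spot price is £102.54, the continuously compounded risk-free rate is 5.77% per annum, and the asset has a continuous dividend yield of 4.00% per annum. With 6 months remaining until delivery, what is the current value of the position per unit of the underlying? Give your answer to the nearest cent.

£8.10

Current fair forward for the remaining 6 months: F = S·e^((r − q)·T), (r − q) = 0.0577 − 0.0400 = 0.0177
F = 102.54 · e^(0.0177 × 6/12) = 102.54 × 1.008889 = 103.4515
Value of long forward = (F − K)·e^(−rT) = (103.4515 − 95.11) · e^(−0.0577·6/12)
= 8.3415 × 0.971562 = 8.10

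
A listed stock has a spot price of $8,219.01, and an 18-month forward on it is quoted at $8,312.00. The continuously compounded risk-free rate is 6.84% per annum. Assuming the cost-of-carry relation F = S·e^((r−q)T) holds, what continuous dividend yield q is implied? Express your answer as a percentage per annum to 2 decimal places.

6.09%

From F = S·e^((r−q)T): (r − q) = ln(F/S)/T
ln(8312.00/8219.01) = ln(1.011314) = 0.011250
(r − q) = 0.011250 / (18/12) = 0.007500
q = r − ln(F/S)/T = 0.0684 − 0.007500 = 0.060900
q = 6.09%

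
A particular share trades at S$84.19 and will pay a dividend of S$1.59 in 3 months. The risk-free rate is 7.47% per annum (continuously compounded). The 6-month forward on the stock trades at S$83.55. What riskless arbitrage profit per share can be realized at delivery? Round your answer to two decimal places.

PV(dividends) I = 1.59·e^(−0.0747·3/12) = 1.5606
Fair forward F* = (S − I)·e^(rT) = (84.19 − 1.5606)·e^0.037350 = 82.6294 × 1.038056 = 85.7739
Market S$83.55 < fair 85.7739: forward underpriced → reverse cash-and-carry (short the stock, invest proceeds at r, pay the dividends, go long the forward).
Profit at T = |F_mkt − F*| = |83.55 − 85.7739| = S$2.22 per share

S$2.22 per share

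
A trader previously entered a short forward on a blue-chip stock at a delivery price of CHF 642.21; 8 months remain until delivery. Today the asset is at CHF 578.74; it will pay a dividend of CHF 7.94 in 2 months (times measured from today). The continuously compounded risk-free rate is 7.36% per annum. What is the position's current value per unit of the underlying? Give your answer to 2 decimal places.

CHF 40.56

PV(remaining dividends) I = 7.94·e^(−0.0736·2/12) = 7.8432
Current forward F = (S − I)·e^(rT) = (578.74 − 7.8432)·e^(0.0736·8/12) = 570.8968 × 1.050290 = 599.6072
Value (long) = (F − K)·e^(−rT) = (599.6072 − 642.21) × 0.952118 = -40.5629
Short position value = −(long value) = CHF 40.56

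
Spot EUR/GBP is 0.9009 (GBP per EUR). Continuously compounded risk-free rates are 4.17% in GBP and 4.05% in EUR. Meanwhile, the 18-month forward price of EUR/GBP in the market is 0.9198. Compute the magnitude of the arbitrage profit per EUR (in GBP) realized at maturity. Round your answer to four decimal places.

0.0173 per EUR (in GBP)

Fair forward: F* = S·e^(carry·T), with carry = (r_GBP − r_EUR) = 0.0417 − 0.0405 = 0.0012
F* = 0.9009 · e^(0.0012 × 18/12) = 0.9009 · e^0.001800 = 0.9009 × 1.001802 = 0.9025
Market 0.9198 > fair 0.9025: forward overpriced → cash-and-carry (buy spot, short the forward).
At maturity, profit = |F_mkt − F*| = |0.9198 − 0.9025| = 0.0173 per EUR (in GBP)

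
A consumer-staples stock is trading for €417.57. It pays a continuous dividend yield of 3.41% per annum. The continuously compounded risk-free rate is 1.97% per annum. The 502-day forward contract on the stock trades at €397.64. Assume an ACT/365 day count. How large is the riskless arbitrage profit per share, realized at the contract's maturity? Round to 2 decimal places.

€11.74 per share

Fair forward: F* = S·e^(carry·T), with carry = (r − q) = 0.0197 − 0.0341 = -0.0144
F* = 417.57 · e^(-0.0144 × 502/365) = 417.57 · e^-0.019805 = 417.57 × 0.980390 = €409.3815
Market €397.64 < fair €409.3815: forward underpriced → reverse cash-and-carry (short spot, go long the forward).
At maturity, profit = |F_mkt − F*| = |397.64 − 409.3815| = €11.74 per share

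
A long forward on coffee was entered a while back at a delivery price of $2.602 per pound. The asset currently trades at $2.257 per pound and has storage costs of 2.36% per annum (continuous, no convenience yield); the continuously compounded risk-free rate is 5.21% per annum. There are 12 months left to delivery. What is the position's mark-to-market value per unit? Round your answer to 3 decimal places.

-$0.159 per pound

Current fair forward for the remaining 12 months: F = S·e^((r + u)·T), (r + u) = 0.0521 + 0.0236 = 0.0757
F = 2.257 · e^(0.0757 × 12/12) = 2.257 × 1.078639 = 2.4345
Value of long forward = (F − K)·e^(−rT) = (2.4345 − 2.602) · e^(−0.0521·12/12)
= -0.1675 × 0.949234 = -0.159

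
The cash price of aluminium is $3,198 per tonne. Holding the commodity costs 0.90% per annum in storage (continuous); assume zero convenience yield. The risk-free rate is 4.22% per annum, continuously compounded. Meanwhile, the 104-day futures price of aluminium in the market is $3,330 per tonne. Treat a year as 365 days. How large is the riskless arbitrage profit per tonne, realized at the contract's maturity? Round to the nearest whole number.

Fair futures: F* = S·e^(carry·T), with carry = (r + u) = 0.0422 + 0.0090 = 0.0512
F* = 3198 · e^(0.0512 × 104/365) = 3198 · e^0.014588 = 3198 × 1.014695 = $3244.9946
Market $3330 > fair $3244.9946: forward overpriced → cash-and-carry (buy spot, short the forward).
At maturity, profit = |F_mkt − F*| = |3330 − 3244.9946| = $85 per tonne

$85 per tonne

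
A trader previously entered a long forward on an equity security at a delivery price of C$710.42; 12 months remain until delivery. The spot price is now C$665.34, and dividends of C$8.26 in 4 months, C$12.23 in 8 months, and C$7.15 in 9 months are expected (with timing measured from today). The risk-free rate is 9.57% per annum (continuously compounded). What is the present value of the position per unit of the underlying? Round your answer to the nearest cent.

-C$6.37

PV(remaining dividends) I = 8.26·e^(−0.0957·4/12) + 12.23·e^(−0.0957·8/12) + 7.15·e^(−0.0957·9/12) = 26.1296
Current forward F = (S − I)·e^(rT) = (665.34 − 26.1296)·e^(0.0957·12/12) = 639.2104 × 1.100429 = 703.4057
Value (long) = (F − K)·e^(−rT) = (703.4057 − 710.42) × 0.908737 = -6.3742
Value = -C$6.37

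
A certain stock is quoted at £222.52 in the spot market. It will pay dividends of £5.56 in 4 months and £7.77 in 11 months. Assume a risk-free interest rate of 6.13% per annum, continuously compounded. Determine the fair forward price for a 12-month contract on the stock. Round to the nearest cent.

£222.99

PV(dividends) I = 5.56·e^(−0.0613·4/12) + 7.77·e^(−0.0613·11/12)
I = 5.4475 + 7.3454 = 12.7929
F = (S − I)·e^(rT) = (222.52 − 12.7929) · e^(0.0613·12/12)
= 209.7271 · e^0.061300 = 209.7271 × 1.063218 = £222.99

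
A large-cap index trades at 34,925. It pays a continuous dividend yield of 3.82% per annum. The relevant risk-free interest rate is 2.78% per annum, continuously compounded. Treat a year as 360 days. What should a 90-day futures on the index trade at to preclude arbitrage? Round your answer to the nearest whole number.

34,834

F = S·e^((r − q)T) = 34925 · e^((0.0278 − 0.0382) × 90/360)
= 34925 · e^-0.002600 = 34925 × 0.997403
F = 34,834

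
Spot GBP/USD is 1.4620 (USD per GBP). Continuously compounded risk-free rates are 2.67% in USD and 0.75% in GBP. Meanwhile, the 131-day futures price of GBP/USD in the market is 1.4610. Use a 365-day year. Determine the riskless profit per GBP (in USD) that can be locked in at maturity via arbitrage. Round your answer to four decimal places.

Fair futures: F* = S·e^(carry·T), with carry = (r_USD − r_GBP) = 0.0267 − 0.0075 = 0.0192
F* = 1.4620 · e^(0.0192 × 131/365) = 1.4620 · e^0.006891 = 1.4620 × 1.006915 = 1.4721
Market 1.4610 < fair 1.4721: forward underpriced → reverse cash-and-carry (short spot, go long the forward).
At maturity, profit = |F_mkt − F*| = |1.4610 − 1.4721| = 0.0111 per GBP (in USD)

0.0111 per GBP (in USD)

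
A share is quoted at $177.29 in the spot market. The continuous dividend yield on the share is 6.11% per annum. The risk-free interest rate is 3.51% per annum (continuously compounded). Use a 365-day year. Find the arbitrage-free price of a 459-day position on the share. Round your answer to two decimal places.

$171.59

F = S·e^((r − q)T) = 177.29 · e^((0.0351 − 0.0611) × 459/365)
= 177.29 · e^-0.032696 = 177.29 × 0.967833
F = $171.59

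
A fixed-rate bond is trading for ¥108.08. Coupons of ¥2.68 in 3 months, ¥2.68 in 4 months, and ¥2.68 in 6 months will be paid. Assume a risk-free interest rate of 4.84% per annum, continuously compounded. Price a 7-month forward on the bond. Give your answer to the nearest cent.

¥103.05

PV(coupons) I = 2.68·e^(−0.0484·3/12) + 2.68·e^(−0.0484·4/12) + 2.68·e^(−0.0484·6/12)
I = 2.6478 + 2.6371 + 2.6159 = 7.9008
F = (S − I)·e^(rT) = (108.08 − 7.9008) · e^(0.0484·7/12)
= 100.1792 · e^0.028233 = 100.1792 × 1.028635 = ¥103.05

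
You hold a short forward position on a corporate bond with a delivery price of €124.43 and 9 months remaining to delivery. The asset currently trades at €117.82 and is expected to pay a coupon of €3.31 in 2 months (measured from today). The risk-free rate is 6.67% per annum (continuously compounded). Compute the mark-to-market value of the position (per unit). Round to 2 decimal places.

€3.81

PV(remaining coupons) I = 3.31·e^(−0.0667·2/12) = 3.2734
Current forward F = (S − I)·e^(rT) = (117.82 − 3.2734)·e^(0.0667·9/12) = 114.5466 × 1.051297 = 120.4225
Value (long) = (F − K)·e^(−rT) = (120.4225 − 124.43) × 0.951206 = -3.8120
Short position value = −(long value) = €3.81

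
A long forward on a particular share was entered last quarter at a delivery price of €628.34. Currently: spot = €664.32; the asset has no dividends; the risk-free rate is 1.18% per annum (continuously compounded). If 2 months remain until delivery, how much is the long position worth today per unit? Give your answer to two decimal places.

Current fair forward for the remaining 2 months: F = S·e^(r·T), r = 0.0118
F = 664.32 · e^(0.0118 × 2/12) = 664.32 × 1.001969 = 665.6280
Value of long forward = (F − K)·e^(−rT) = (665.6280 − 628.34) · e^(−0.0118·2/12)
= 37.2880 × 0.998035 = 37.21

€37.21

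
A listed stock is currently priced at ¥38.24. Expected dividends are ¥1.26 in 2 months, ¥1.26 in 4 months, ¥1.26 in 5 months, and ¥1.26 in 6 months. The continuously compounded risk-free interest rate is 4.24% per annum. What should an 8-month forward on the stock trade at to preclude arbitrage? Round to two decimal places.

PV(dividends) I = 1.26·e^(−0.0424·2/12) + 1.26·e^(−0.0424·4/12) + 1.26·e^(−0.0424·5/12) + 1.26·e^(−0.0424·6/12)
I = 1.2511 + 1.2423 + 1.2379 + 1.2336 = 4.9649
F = (S − I)·e^(rT) = (38.24 − 4.9649) · e^(0.0424·8/12)
= 33.2751 · e^0.028267 = 33.2751 × 1.028670 = ¥34.23

¥34.23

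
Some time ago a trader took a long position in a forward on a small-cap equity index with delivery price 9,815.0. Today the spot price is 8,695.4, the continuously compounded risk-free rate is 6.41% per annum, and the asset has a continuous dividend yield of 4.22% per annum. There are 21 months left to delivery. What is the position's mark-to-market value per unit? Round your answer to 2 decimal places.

Current fair forward for the remaining 21 months: F = S·e^((r − q)·T), (r − q) = 0.0641 − 0.0422 = 0.0219
F = 8695.4 · e^(0.0219 × 21/12) = 8695.4 × 1.03906888 = 9035.1195
Value of long forward = (F − K)·e^(−rT) = (9035.1195 − 9815.0) · e^(−0.0641·21/12)
= -779.8805 × 0.89388781 = -697.13

-697.13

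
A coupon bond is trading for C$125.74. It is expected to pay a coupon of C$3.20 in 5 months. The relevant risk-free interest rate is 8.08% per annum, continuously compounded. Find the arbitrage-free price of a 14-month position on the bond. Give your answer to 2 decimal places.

C$134.77

PV(coupons) I = 3.20·e^(−0.0808·5/12)
I = 3.0941
F = (S − I)·e^(rT) = (125.74 − 3.0941) · e^(0.0808·14/12)
= 122.6459 · e^0.094267 = 122.6459 × 1.098853 = C$134.77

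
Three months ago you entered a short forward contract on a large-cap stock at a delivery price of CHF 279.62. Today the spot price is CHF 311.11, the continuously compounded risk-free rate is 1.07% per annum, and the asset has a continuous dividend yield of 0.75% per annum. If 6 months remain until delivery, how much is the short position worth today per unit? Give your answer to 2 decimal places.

-CHF 31.82

Current fair forward for the remaining 6 months: F = S·e^((r − q)·T), (r − q) = 0.0107 − 0.0075 = 0.0032
F = 311.11 · e^(0.0032 × 6/12) = 311.11 × 1.001601 = 311.6081
Value of long forward = (F − K)·e^(−rT) = (311.6081 − 279.62) · e^(−0.0107·6/12)
= 31.9881 × 0.994664 = 31.82
Short position value = −(long value) = -CHF 31.82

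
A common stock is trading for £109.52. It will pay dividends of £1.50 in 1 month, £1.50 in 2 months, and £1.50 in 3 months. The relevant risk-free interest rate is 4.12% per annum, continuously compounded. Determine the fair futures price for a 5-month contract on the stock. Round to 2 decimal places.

PV(dividends) I = 1.50·e^(−0.0412·1/12) + 1.50·e^(−0.0412·2/12) + 1.50·e^(−0.0412·3/12)
I = 1.4949 + 1.4897 + 1.4846 = 4.4692
F = (S − I)·e^(rT) = (109.52 − 4.4692) · e^(0.0412·5/12)
= 105.0508 · e^0.017167 = 105.0508 × 1.017315 = £106.87

£106.87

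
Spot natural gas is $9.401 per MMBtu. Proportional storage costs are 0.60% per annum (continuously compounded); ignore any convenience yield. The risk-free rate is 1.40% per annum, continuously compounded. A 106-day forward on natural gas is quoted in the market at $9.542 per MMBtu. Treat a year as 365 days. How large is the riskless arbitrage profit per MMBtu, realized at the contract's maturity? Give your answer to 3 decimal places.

Fair forward: F* = S·e^(carry·T), with carry = (r + u) = 0.0140 + 0.0060 = 0.0200
F* = 9.401 · e^(0.0200 × 106/365) = 9.401 · e^0.005808 = 9.401 × 1.005825 = $9.4558
Market $9.542 > fair $9.4558: forward overpriced → cash-and-carry (buy spot, short the forward).
At maturity, profit = |F_mkt − F*| = |9.542 − 9.4558| = $0.086 per MMBtu

$0.086 per MMBtu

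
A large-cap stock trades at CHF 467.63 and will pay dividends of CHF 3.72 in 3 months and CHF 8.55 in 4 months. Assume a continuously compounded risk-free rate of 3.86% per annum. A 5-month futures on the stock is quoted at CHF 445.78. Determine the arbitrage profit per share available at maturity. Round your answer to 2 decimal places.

CHF 17.11 per share

PV(dividends) I = 3.72·e^(−0.0386·3/12) + 8.55·e^(−0.0386·4/12) = 12.1250
Fair futures F* = (S − I)·e^(rT) = (467.63 − 12.1250)·e^0.016083 = 455.5050 × 1.016213 = 462.8901
Market CHF 445.78 < fair 462.8901: forward underpriced → reverse cash-and-carry (short the stock, invest proceeds at r, pay the dividends, go long the forward).
Profit at T = |F_mkt − F*| = |445.78 − 462.8901| = CHF 17.11 per share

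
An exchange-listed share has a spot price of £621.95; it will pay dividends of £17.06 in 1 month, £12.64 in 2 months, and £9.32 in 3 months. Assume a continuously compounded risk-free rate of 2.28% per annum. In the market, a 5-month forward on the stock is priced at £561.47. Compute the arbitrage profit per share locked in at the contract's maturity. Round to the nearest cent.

PV(dividends) I = 17.06·e^(−0.0228·1/12) + 12.64·e^(−0.0228·2/12) + 9.32·e^(−0.0228·3/12) = 38.8867
Fair forward F* = (S − I)·e^(rT) = (621.95 − 38.8867)·e^0.009500 = 583.0633 × 1.009545 = 588.6286
Market £561.47 < fair 588.6286: forward underpriced → reverse cash-and-carry (short the stock, invest proceeds at r, pay the dividends, go long the forward).
Profit at T = |F_mkt − F*| = |561.47 − 588.6286| = £27.16 per share

£27.16 per share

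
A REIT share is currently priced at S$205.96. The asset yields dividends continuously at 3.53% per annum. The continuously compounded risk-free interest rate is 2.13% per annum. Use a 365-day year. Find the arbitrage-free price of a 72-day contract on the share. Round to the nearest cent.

F = S·e^((r − q)T) = 205.96 · e^((0.0213 − 0.0353) × 72/365)
= 205.96 · e^-0.002762 = 205.96 × 0.997242
F = S$205.39

S$205.39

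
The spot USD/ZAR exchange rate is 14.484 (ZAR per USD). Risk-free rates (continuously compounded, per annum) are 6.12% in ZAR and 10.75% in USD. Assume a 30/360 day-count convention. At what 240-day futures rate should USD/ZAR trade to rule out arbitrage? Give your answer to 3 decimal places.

14.044

F = S·e^((r_ZAR − r_USD)T) = 14.484 · e^((0.0612 − 0.1075) × 240/360)
= 14.484 · e^-0.030867 = 14.484 × 0.969605
F = 14.044 ZAR per USD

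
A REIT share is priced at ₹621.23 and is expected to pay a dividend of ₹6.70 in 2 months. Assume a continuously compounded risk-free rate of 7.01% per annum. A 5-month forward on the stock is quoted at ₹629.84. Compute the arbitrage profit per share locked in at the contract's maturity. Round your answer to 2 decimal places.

PV(dividends) I = 6.70·e^(−0.0701·2/12) = 6.6222
Fair forward F* = (S − I)·e^(rT) = (621.23 − 6.6222)·e^0.029208 = 614.6078 × 1.029639 = 632.8242
Market ₹629.84 < fair 632.8242: forward underpriced → reverse cash-and-carry (short the stock, invest proceeds at r, pay the dividends, go long the forward).
Profit at T = |F_mkt − F*| = |629.84 − 632.8242| = ₹2.98 per share

₹2.98 per share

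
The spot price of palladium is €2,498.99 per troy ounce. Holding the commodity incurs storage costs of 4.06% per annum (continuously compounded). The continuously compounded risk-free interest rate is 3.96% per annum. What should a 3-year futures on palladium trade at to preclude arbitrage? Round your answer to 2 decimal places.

Net carry = r + u − y = 0.0396 + 0.0406 − 0.0000 = 0.0802
F = S·e^((r+u−y)T) = 2498.99 · e^(0.0802 × 3) = 2498.99 · e^0.24060000
= 2498.99 × 1.27201213 = €3,178.75 per troy ounce

€3,178.75 per troy ounce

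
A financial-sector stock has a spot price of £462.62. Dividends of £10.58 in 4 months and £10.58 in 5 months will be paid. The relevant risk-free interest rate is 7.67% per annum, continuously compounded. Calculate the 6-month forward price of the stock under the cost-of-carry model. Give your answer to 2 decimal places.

PV(dividends) I = 10.58·e^(−0.0767·4/12) + 10.58·e^(−0.0767·5/12)
I = 10.3129 + 10.2472 = 20.5601
F = (S − I)·e^(rT) = (462.62 − 20.5601) · e^(0.0767·6/12)
= 442.0599 · e^0.038350 = 442.0599 × 1.039095 = £459.34

£459.34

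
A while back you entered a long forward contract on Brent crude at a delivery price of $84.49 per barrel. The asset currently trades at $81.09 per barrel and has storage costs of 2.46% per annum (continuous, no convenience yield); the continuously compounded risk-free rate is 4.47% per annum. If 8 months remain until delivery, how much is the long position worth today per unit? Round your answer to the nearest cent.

Current fair forward for the remaining 8 months: F = S·e^((r + u)·T), (r + u) = 0.0447 + 0.0246 = 0.0693
F = 81.09 · e^(0.0693 × 8/12) = 81.09 × 1.047284 = 84.9243
Value of long forward = (F − K)·e^(−rT) = (84.9243 − 84.49) · e^(−0.0447·8/12)
= 0.4343 × 0.970640 = 0.42

$0.42 per barrel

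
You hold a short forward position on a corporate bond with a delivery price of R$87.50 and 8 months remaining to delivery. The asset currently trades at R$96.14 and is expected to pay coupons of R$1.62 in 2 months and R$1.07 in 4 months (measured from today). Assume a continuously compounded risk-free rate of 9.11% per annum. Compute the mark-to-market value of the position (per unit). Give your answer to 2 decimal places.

PV(remaining coupons) I = 1.62·e^(−0.0911·2/12) + 1.07·e^(−0.0911·4/12) = 2.6336
Current forward F = (S − I)·e^(rT) = (96.14 − 2.6336)·e^(0.0911·8/12) = 93.5064 × 1.062616 = 99.3614
Value (long) = (F − K)·e^(−rT) = (99.3614 − 87.50) × 0.941074 = 11.1625
Short position value = −(long value) = -R$11.16

-R$11.16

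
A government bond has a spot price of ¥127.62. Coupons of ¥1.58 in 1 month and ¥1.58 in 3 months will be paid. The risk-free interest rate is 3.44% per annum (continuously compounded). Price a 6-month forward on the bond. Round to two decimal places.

PV(coupons) I = 1.58·e^(−0.0344·1/12) + 1.58·e^(−0.0344·3/12)
I = 1.5755 + 1.5665 = 3.1420
F = (S − I)·e^(rT) = (127.62 − 3.1420) · e^(0.0344·6/12)
= 124.4780 · e^0.017200 = 124.4780 × 1.017349 = ¥126.64

¥126.64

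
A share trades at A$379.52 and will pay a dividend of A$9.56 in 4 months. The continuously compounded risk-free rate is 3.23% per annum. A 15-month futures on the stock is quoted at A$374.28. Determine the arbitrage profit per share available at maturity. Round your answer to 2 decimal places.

A$11.03 per share

PV(dividends) I = 9.56·e^(−0.0323·4/12) = 9.4576
Fair futures F* = (S − I)·e^(rT) = (379.52 − 9.4576)·e^0.040375 = 370.0624 × 1.041201 = 385.3093
Market A$374.28 < fair 385.3093: forward underpriced → reverse cash-and-carry (short the stock, invest proceeds at r, pay the dividends, go long the forward).
Profit at T = |F_mkt − F*| = |374.28 − 385.3093| = A$11.03 per share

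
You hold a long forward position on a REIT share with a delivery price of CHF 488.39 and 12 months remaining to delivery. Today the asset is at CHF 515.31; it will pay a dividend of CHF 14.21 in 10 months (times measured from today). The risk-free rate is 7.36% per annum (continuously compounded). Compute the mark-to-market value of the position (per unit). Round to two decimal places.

CHF 48.21

PV(remaining dividends) I = 14.21·e^(−0.0736·10/12) = 13.3646
Current forward F = (S − I)·e^(rT) = (515.31 − 13.3646)·e^(0.0736·12/12) = 501.9454 × 1.076376 = 540.2820
Value (long) = (F − K)·e^(−rT) = (540.2820 − 488.39) × 0.929043 = 48.2099
Value = CHF 48.21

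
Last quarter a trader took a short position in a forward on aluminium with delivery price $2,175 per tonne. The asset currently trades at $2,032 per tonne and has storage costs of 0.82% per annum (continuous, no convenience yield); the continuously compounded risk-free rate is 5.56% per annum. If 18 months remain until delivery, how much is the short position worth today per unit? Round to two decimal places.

-$56.18 per tonne

Current fair forward for the remaining 18 months: F = S·e^((r + u)·T), (r + u) = 0.0556 + 0.0082 = 0.0638
F = 2032 · e^(0.0638 × 18/12) = 2032 × 1.10042889 = 2236.0715
Value of long forward = (F − K)·e^(−rT) = (2236.0715 − 2175) · e^(−0.0556·18/12)
= 61.0715 × 0.91998308 = 56.18
Short position value = −(long value) = -$56.18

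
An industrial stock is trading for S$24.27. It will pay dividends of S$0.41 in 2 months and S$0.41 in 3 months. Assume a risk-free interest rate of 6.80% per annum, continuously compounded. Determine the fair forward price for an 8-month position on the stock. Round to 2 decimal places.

PV(dividends) I = 0.41·e^(−0.0680·2/12) + 0.41·e^(−0.0680·3/12)
I = 0.4054 + 0.4031 = 0.8085
F = (S − I)·e^(rT) = (24.27 − 0.8085) · e^(0.0680·8/12)
= 23.4615 · e^0.045333 = 23.4615 × 1.046376 = S$24.55

S$24.55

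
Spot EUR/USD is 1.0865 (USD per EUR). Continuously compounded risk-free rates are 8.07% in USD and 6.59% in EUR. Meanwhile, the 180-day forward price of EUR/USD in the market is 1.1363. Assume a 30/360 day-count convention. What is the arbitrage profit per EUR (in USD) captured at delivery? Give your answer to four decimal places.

0.0417 per EUR (in USD)

Fair forward: F* = S·e^(carry·T), with carry = (r_USD − r_EUR) = 0.0807 − 0.0659 = 0.0148
F* = 1.0865 · e^(0.0148 × 180/360) = 1.0865 · e^0.007400 = 1.0865 × 1.007427 = 1.0946
Market 1.1363 > fair 1.0946: forward overpriced → cash-and-carry (buy spot, short the forward).
At maturity, profit = |F_mkt − F*| = |1.1363 − 1.0946| = 0.0417 per EUR (in USD)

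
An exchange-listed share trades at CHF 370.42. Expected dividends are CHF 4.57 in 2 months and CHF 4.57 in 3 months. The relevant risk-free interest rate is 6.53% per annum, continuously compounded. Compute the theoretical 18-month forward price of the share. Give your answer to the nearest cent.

CHF 398.59

PV(dividends) I = 4.57·e^(−0.0653·2/12) + 4.57·e^(−0.0653·3/12)
I = 4.5205 + 4.4960 = 9.0165
F = (S − I)·e^(rT) = (370.42 − 9.0165) · e^(0.0653·18/12)
= 361.4035 · e^0.097950 = 361.4035 × 1.102908 = CHF 398.59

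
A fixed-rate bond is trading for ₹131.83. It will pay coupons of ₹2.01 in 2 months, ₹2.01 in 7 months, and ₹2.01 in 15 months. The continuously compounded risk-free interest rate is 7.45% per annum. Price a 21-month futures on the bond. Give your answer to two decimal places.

PV(coupons) I = 2.01·e^(−0.0745·2/12) + 2.01·e^(−0.0745·7/12) + 2.01·e^(−0.0745·15/12)
I = 1.9852 + 1.9245 + 1.8313 = 5.7410
F = (S − I)·e^(rT) = (131.83 − 5.7410) · e^(0.0745·21/12)
= 126.0890 · e^0.130375 = 126.0890 × 1.139256 = ₹143.65

₹143.65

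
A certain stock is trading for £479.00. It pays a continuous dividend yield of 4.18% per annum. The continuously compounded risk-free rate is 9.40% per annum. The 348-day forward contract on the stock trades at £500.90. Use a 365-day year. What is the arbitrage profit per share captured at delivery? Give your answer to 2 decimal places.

Fair forward: F* = S·e^(carry·T), with carry = (r − q) = 0.0940 − 0.0418 = 0.0522
F* = 479.00 · e^(0.0522 × 348/365) = 479.00 · e^0.049769 = 479.00 × 1.051028 = £503.4424
Market £500.90 < fair £503.4424: forward underpriced → reverse cash-and-carry (short spot, go long the forward).
At maturity, profit = |F_mkt − F*| = |500.90 − 503.4424| = £2.54 per share

£2.54 per share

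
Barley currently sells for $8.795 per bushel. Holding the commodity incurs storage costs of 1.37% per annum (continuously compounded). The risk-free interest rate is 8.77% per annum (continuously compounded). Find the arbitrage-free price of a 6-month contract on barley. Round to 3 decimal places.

Net carry = r + u − y = 0.0877 + 0.0137 − 0.0000 = 0.1014
F = S·e^((r+u−y)T) = 8.795 · e^(0.1014 × 6/12) = 8.795 · e^0.050700
= 8.795 × 1.052007 = $9.252 per bushel

$9.252 per bushel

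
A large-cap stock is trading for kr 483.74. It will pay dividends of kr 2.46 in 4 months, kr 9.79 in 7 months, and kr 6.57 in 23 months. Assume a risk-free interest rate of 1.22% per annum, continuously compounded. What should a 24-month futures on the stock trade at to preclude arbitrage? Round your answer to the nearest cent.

kr 476.64

PV(dividends) I = 2.46·e^(−0.0122·4/12) + 9.79·e^(−0.0122·7/12) + 6.57·e^(−0.0122·23/12)
I = 2.4500 + 9.7206 + 6.4182 = 18.5888
F = (S − I)·e^(rT) = (483.74 − 18.5888) · e^(0.0122·24/12)
= 465.1512 · e^0.024400 = 465.1512 × 1.024700 = kr 476.64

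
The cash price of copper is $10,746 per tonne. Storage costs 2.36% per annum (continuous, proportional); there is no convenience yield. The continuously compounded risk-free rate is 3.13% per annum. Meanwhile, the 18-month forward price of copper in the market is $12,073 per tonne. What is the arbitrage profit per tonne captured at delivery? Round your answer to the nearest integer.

$405 per tonne

Fair forward: F* = S·e^(carry·T), with carry = (r + u) = 0.0313 + 0.0236 = 0.0549
F* = 10746 · e^(0.0549 × 18/12) = 10746 · e^0.082350 = 10746 × 1.085836 = $11668.3937
Market $12073 > fair $11668.3937: forward overpriced → cash-and-carry (buy spot, short the forward).
At maturity, profit = |F_mkt − F*| = |12073 − 11668.3937| = $405 per tonne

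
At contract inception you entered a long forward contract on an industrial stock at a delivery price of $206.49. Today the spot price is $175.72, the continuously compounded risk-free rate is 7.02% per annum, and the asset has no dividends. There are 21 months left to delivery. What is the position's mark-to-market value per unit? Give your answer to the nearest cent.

Current fair forward for the remaining 21 months: F = S·e^(r·T), r = 0.0702
F = 175.72 · e^(0.0702 × 21/12) = 175.72 × 1.130715 = 198.6892
Value of long forward = (F − K)·e^(−rT) = (198.6892 − 206.49) · e^(−0.0702·21/12)
= -7.8008 × 0.884396 = -6.90

-$6.90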